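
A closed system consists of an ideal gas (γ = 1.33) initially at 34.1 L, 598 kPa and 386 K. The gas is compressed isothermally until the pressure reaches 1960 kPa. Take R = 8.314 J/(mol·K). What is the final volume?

10.4 L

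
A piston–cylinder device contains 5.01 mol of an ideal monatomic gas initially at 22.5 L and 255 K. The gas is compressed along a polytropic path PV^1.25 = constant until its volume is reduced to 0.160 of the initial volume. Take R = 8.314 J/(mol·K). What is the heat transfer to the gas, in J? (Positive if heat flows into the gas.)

-15400 J

P₁ = nRT₁/V₁ = 5.01×8.314×255/22.5 = 472 kPa.
Polytropic n=1.25: T₂ = T₁(V₁/V₂)^(n−1) = 255×(6.25)^0.25 = 403 K; P₂ = P₁(V₁/V₂)^n = 4670 kPa.
W = (P₁V₁−P₂V₂)/(n−1) = (472×22.5−4670×3.60)/0.25 = -24700 J.
ΔU = nCvΔT = 5.01×12.5×(403−255) = 9260 J.
Q = ΔU + W = -15400 J.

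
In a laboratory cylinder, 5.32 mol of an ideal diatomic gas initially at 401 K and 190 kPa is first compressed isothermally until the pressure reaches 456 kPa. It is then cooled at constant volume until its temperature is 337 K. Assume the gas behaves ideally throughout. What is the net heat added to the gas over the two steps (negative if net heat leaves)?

V₁ = nRT₁/P₁ = 5.32×8.314×401/190 = 93.3 L.
Step 1 — Isothermal: T stays 401 K; PV = const ⇒ V₂ = 38.9 L, P₂ = 456 kPa.
ΔU = 0 (ideal gas, T constant).
W = nRT ln(V₂/V₁) = 5.32×8.314×401×ln(0.417) = -15500 J.
Q = ΔU + W = -15500 J.
State after step 1: P = 456 kPa, V = 38.9 L, T = 401 K.
Step 2 — Isochoric: V stays 38.9 L; P/T = const ⇒ T₂ = 337 K, P₂ = 383 kPa.
W = 0 (no volume change).
ΔU = nCvΔT = 5.32×20.8×(337−401) = -7080 J.
Q = ΔU = -7080 J.
Net over both steps: W = -15500 J, Q = -22600 J, ΔU = -7080 J.

-22600 J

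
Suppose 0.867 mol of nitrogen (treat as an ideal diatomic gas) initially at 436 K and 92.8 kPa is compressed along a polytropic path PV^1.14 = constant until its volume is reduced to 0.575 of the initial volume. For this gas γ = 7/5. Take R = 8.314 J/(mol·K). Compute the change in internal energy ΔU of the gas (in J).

V₁ = nRT₁/P₁ = 0.867×8.314×436/92.8 = 33.9 L.
Polytropic n=1.14: T₂ = T₁(V₁/V₂)^(n−1) = 436×(1.74)^0.14 = 471 K; P₂ = P₁(V₁/V₂)^n = 174 kPa.
For an ideal gas ΔU = nCvΔT with Cv = (5/2)R = 20.8 J/(mol·K).
ΔU = 0.867×20.8×(471−436) = 633 J.

633 J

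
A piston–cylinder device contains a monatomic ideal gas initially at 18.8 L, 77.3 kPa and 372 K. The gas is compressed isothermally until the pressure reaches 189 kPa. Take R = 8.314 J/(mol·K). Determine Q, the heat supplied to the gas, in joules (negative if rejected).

n = P₁V₁/(RT₁) = 77.3×18.8/(8.314×372) = 0.470 mol.
Isothermal: T stays 372 K; PV = const ⇒ V₂ = 7.69 L, P₂ = 189 kPa.
ΔU = 0 (ideal gas, T constant).
W = nRT ln(V₂/V₁) = 0.470×8.314×372×ln(0.409) = -1300 J.
Q = ΔU + W = -1300 J.

-1300 J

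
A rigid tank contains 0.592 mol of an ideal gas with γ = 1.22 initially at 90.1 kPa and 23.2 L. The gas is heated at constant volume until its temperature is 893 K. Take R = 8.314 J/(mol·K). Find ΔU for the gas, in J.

T₁ = P₁V₁/(nR) = 90.1×23.2/(0.592×8.314) = 425 K.
Isochoric: V stays 23.2 L; P/T = const ⇒ T₂ = 893 K, P₂ = 189 kPa.
For an ideal gas ΔU = nCvΔT with Cv = R/(γ−1) = 37.8 J/(mol·K).
ΔU = 0.592×37.8×(893−425) = 10500 J.

10500 J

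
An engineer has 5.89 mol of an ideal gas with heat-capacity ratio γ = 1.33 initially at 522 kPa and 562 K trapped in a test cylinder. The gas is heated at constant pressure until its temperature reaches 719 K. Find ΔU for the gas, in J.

23300 J

V₁ = nRT₁/P₁ = 5.89×8.314×562/522 = 52.7 L.
Isobaric: P stays 522 kPa; V/T = const ⇒ T₂ = 719 K, V₂ = 67.5 L.
For an ideal gas ΔU = nCvΔT with Cv = R/(γ−1) = 25.2 J/(mol·K).
ΔU = 5.89×25.2×(719−562) = 23300 J.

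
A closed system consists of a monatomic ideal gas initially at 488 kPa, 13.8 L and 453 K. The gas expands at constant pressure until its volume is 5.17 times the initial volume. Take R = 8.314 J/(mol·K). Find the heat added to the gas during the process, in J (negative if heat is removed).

70200 J

n = P₁V₁/(RT₁) = 488×13.8/(8.314×453) = 1.79 mol.
Isobaric: P stays 488 kPa; V/T = const ⇒ T₂ = 2340 K, V₂ = 71.3 L.
W = PΔV = 488×(71.3−13.8) kPa·L = 28100 J.
ΔU = nCvΔT = 1.79×12.5×(2340−453) = 42100 J.
Q = ΔU + W = nCpΔT = 70200 J.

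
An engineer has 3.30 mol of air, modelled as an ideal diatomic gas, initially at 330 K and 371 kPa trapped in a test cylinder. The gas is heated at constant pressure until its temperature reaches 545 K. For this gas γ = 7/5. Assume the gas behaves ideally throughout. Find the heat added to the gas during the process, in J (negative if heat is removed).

20600 J

V₁ = nRT₁/P₁ = 3.30×8.314×330/371 = 24.4 L.
Isobaric: P stays 371 kPa; V/T = const ⇒ T₂ = 545 K, V₂ = 40.3 L.
W = PΔV = 371×(40.3−24.4) kPa·L = 5900 J.
ΔU = nCvΔT = 3.30×20.8×(545−330) = 14700 J.
Q = ΔU + W = nCpΔT = 20600 J.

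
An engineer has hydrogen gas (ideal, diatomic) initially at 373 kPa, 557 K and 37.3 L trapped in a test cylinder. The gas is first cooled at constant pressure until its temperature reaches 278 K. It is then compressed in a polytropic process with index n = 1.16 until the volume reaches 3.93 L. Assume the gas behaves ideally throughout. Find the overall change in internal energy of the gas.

-12500 J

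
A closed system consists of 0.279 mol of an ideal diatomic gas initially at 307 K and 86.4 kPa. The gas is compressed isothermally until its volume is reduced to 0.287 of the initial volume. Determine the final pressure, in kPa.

301 kPa

V₁ = nRT₁/P₁ = 0.279×8.314×307/86.4 = 8.24 L.
Isothermal: T stays 307 K; PV = const ⇒ V₂ = 2.37 L, P₂ = 301 kPa.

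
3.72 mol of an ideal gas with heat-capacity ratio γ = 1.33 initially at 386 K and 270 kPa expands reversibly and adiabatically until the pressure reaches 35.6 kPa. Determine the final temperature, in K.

V₁ = nRT₁/P₁ = 3.72×8.314×386/270 = 44.2 L.
Adiabatic: T₂/T₁ = (P₂/P₁)^((γ−1)/γ) ⇒ T₂ = 386×(0.132)^0.248 = 233 K; V₂ = 203 L.

233 K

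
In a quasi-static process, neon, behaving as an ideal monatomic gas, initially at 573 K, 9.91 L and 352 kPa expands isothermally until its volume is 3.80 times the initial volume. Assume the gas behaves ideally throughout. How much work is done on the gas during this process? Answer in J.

-4660 J

n = P₁V₁/(RT₁) = 352×9.91/(8.314×573) = 0.732 mol.
Isothermal: T stays 573 K; PV = const ⇒ V₂ = 37.7 L, P₂ = 92.6 kPa.
W = nRT ln(V₂/V₁) = 0.732×8.314×573×ln(3.80) = 4660 J.
Work done on the gas = −W_by = -4660 J.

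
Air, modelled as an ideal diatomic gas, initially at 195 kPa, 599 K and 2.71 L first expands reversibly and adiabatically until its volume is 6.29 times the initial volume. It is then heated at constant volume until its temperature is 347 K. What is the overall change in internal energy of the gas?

n = P₁V₁/(RT₁) = 195×2.71/(8.314×599) = 0.106 mol.
Step 1 — Adiabatic: TV^(γ−1) = const ⇒ T₂ = 599×(0.159)^0.400 = 287 K; PV^γ = const ⇒ P₂ = 14.9 kPa.
ΔU = nCvΔT = 0.106×20.8×(287−599) = -688 J.
Q = 0 for an adiabatic process, so W = −ΔU = 688 J.
State after step 1: P = 14.9 kPa, V = 17.0 L, T = 287 K.
Step 2 — Isochoric: V stays 17.0 L; P/T = const ⇒ T₂ = 347 K, P₂ = 18.0 kPa.
W = 0 (no volume change).
ΔU = nCvΔT = 0.106×20.8×(347−287) = 132 J.
Q = ΔU = 132 J.
Net over both steps: W = 688 J, Q = 132 J, ΔU = -556 J.

-556 J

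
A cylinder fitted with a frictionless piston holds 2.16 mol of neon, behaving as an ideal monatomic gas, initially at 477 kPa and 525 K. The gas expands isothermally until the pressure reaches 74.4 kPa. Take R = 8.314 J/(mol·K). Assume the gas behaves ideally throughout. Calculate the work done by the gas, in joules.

17500 J

V₁ = nRT₁/P₁ = 2.16×8.314×525/477 = 19.8 L.
Isothermal: T stays 525 K; PV = const ⇒ V₂ = 127 L, P₂ = 74.4 kPa.
W = nRT ln(V₂/V₁) = 2.16×8.314×525×ln(6.41) = 17500 J.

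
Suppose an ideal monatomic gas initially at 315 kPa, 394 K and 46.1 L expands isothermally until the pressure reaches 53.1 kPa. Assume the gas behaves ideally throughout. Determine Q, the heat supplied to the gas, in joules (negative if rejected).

n = P₁V₁/(RT₁) = 315×46.1/(8.314×394) = 4.43 mol.
Isothermal: T stays 394 K; PV = const ⇒ V₂ = 273 L, P₂ = 53.1 kPa.
ΔU = 0 (ideal gas, T constant).
W = nRT ln(V₂/V₁) = 4.43×8.314×394×ln(5.93) = 25900 J.
Q = ΔU + W = 25900 J.

25900 J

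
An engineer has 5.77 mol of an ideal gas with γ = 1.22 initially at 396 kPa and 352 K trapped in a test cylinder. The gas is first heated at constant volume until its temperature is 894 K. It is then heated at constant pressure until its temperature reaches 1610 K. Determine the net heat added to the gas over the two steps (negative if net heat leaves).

309000 J

V₁ = nRT₁/P₁ = 5.77×8.314×352/396 = 42.6 L.
Step 1 — Isochoric: V stays 42.6 L; P/T = const ⇒ T₂ = 894 K, P₂ = 1010 kPa.
W = 0 (no volume change).
ΔU = nCvΔT = 5.77×37.8×(894−352) = 118000 J.
Q = ΔU = 118000 J.
State after step 1: P = 1010 kPa, V = 42.6 L, T = 894 K.
Step 2 — Isobaric: P stays 1010 kPa; V/T = const ⇒ T₂ = 1610 K, V₂ = 76.8 L.
W = PΔV = 1010×(76.8−42.6) kPa·L = 34300 J.
ΔU = nCvΔT = 5.77×37.8×(1610−894) = 156000 J.
Q = ΔU + W = nCpΔT = 190000 J.
Net over both steps: W = 34300 J, Q = 309000 J, ΔU = 274000 J.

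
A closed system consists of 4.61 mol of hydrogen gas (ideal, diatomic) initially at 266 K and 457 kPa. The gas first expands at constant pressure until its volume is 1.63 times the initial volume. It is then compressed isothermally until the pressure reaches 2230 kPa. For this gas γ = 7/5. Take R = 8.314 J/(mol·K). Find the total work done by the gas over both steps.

-19900 J

V₁ = nRT₁/P₁ = 4.61×8.314×266/457 = 22.3 L.
Step 1 — Isobaric: P stays 457 kPa; V/T = const ⇒ T₂ = 434 K, V₂ = 36.4 L.
W = PΔV = 457×(36.4−22.3) kPa·L = 6420 J.
ΔU = nCvΔT = 4.61×20.8×(434−266) = 16100 J.
Q = ΔU + W = nCpΔT = 22500 J.
State after step 1: P = 457 kPa, V = 36.4 L, T = 434 K.
Step 2 — Isothermal: T stays 434 K; PV = const ⇒ V₂ = 7.45 L, P₂ = 2230 kPa.
ΔU = 0 (ideal gas, T constant).
W = nRT ln(V₂/V₁) = 4.61×8.314×434×ln(0.205) = -26300 J.
Q = ΔU + W = -26300 J.
Net over both steps: W = -19900 J, Q = -3860 J, ΔU = 16100 J.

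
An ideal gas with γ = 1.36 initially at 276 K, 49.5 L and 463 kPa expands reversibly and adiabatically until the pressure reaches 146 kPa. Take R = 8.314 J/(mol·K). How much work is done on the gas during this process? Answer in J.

-16800 J

n = P₁V₁/(RT₁) = 463×49.5/(8.314×276) = 9.99 mol.
Adiabatic: T₂/T₁ = (P₂/P₁)^((γ−1)/γ) ⇒ T₂ = 276×(0.315)^0.265 = 203 K; V₂ = 116 L.
ΔU = nCvΔT = 9.99×23.1×(203−276) = -16800 J.
Q = 0 for an adiabatic process, so W = −ΔU = 16800 J.
Work done on the gas = −W_by = -16800 J.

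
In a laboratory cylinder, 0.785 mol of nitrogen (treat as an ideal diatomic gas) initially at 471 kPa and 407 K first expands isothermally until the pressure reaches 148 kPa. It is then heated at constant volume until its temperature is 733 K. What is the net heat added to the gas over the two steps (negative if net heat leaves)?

V₁ = nRT₁/P₁ = 0.785×8.314×407/471 = 5.64 L.
Step 1 — Isothermal: T stays 407 K; PV = const ⇒ V₂ = 17.9 L, P₂ = 148 kPa.
ΔU = 0 (ideal gas, T constant).
W = nRT ln(V₂/V₁) = 0.785×8.314×407×ln(3.18) = 3080 J.
Q = ΔU + W = 3080 J.
State after step 1: P = 148 kPa, V = 17.9 L, T = 407 K.
Step 2 — Isochoric: V stays 17.9 L; P/T = const ⇒ T₂ = 733 K, P₂ = 267 kPa.
W = 0 (no volume change).
ΔU = nCvΔT = 0.785×20.8×(733−407) = 5320 J.
Q = ΔU = 5320 J.
Net over both steps: W = 3080 J, Q = 8390 J, ΔU = 5320 J.

8390 J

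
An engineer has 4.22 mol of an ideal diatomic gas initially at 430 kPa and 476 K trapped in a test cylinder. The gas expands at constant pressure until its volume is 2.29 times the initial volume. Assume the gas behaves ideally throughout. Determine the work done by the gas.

21500 J

V₁ = nRT₁/P₁ = 4.22×8.314×476/430 = 38.8 L.
Isobaric: P stays 430 kPa; V/T = const ⇒ T₂ = 1090 K, V₂ = 88.9 L.
W = PΔV = 430×(88.9−38.8) kPa·L = 21500 J.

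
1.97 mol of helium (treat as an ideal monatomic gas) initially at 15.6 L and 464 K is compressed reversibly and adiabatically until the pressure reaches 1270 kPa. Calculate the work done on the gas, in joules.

5320 J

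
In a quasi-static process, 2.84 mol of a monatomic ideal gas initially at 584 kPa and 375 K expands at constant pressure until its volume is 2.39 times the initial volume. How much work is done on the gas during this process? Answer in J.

V₁ = nRT₁/P₁ = 2.84×8.314×375/584 = 15.2 L.
Isobaric: P stays 584 kPa; V/T = const ⇒ T₂ = 896 K, V₂ = 36.2 L.
W = PΔV = 584×(36.2−15.2) kPa·L = 12300 J.
Work done on the gas = −W_by = -12300 J.

-12300 J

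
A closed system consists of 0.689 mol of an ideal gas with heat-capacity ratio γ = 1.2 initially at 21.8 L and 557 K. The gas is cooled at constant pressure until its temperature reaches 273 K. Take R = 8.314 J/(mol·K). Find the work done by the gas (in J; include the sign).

P₁ = nRT₁/V₁ = 0.689×8.314×557/21.8 = 146 kPa.
Isobaric: P stays 146 kPa; V/T = const ⇒ T₂ = 273 K, V₂ = 10.7 L.
W = PΔV = 146×(10.7−21.8) kPa·L = -1630 J.

-1630 J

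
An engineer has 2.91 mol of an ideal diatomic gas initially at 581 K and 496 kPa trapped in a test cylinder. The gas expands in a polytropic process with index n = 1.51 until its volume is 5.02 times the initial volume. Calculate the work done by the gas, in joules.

15500 J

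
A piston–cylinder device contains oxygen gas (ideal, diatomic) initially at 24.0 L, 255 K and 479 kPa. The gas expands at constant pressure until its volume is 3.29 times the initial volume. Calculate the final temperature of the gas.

Isobaric: P stays 479 kPa; V/T = const ⇒ T₂ = 839 K, V₂ = 79.0 L.

839 K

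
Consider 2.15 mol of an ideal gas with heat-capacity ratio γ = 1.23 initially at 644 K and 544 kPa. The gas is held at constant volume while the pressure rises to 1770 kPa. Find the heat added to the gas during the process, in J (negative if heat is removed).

V₁ = nRT₁/P₁ = 2.15×8.314×644/544 = 21.2 L.
Isochoric: V stays 21.2 L; P/T = const ⇒ T₂ = 2100 K, P₂ = 1770 kPa.
W = 0 (no volume change).
ΔU = nCvΔT = 2.15×36.1×(2100−644) = 113000 J.
Q = ΔU = 113000 J.

113000 J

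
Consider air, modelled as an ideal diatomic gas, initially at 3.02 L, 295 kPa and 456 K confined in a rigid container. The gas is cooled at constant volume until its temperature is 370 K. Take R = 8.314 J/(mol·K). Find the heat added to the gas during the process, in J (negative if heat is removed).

-420 J

n = P₁V₁/(RT₁) = 295×3.02/(8.314×456) = 0.235 mol.
Isochoric: V stays 3.02 L; P/T = const ⇒ T₂ = 370 K, P₂ = 239 kPa.
W = 0 (no volume change).
ΔU = nCvΔT = 0.235×20.8×(370−456) = -420 J.
Q = ΔU = -420 J.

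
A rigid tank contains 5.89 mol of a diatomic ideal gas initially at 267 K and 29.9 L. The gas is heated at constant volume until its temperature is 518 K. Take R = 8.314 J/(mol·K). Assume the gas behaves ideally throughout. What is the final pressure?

P₁ = nRT₁/V₁ = 5.89×8.314×267/29.9 = 437 kPa.
Isochoric: V stays 29.9 L; P/T = const ⇒ T₂ = 518 K, P₂ = 848 kPa.

848 kPa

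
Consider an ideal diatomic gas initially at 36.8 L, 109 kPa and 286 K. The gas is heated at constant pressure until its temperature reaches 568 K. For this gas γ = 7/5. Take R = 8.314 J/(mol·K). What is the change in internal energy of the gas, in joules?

9890 J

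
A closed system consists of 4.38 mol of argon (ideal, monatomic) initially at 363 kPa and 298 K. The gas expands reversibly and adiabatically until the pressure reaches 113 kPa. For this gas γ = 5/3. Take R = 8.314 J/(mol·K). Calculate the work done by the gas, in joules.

6070 J

V₁ = nRT₁/P₁ = 4.38×8.314×298/363 = 29.9 L.
Adiabatic: T₂/T₁ = (P₂/P₁)^((γ−1)/γ) ⇒ T₂ = 298×(0.311)^0.400 = 187 K; V₂ = 60.2 L.
ΔU = nCvΔT = 4.38×12.5×(187−298) = -6070 J.
Q = 0 for an adiabatic process, so W = −ΔU = 6070 J.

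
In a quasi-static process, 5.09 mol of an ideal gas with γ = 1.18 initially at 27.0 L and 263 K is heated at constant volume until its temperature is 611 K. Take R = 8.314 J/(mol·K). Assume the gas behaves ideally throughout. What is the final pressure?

P₁ = nRT₁/V₁ = 5.09×8.314×263/27.0 = 412 kPa.
Isochoric: V stays 27.0 L; P/T = const ⇒ T₂ = 611 K, P₂ = 958 kPa.

958 kPa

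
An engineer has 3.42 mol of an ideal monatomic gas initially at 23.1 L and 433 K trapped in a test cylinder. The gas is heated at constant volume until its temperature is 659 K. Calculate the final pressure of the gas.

811 kPa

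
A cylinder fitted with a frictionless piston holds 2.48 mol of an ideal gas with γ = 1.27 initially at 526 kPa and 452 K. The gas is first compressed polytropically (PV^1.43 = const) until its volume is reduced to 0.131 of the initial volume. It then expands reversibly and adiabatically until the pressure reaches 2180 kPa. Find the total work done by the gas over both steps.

-7870 J

V₁ = nRT₁/P₁ = 2.48×8.314×452/526 = 17.7 L.
Step 1 — Polytropic n=1.43: T₂ = T₁(V₁/V₂)^(n−1) = 452×(7.63)^0.43 = 1080 K; P₂ = P₁(V₁/V₂)^n = 9620 kPa.
W = (P₁V₁−P₂V₂)/(n−1) = (526×17.7−9620×2.32)/0.43 = -30300 J.
ΔU = nCvΔT = 2.48×30.8×(1080−452) = 48200 J.
Q = ΔU + W = 17900 J.
State after step 1: P = 9620 kPa, V = 2.32 L, T = 1080 K.
Step 2 — Adiabatic: T₂/T₁ = (P₂/P₁)^((γ−1)/γ) ⇒ T₂ = 1080×(0.227)^0.213 = 790 K; V₂ = 7.47 L.
ΔU = nCvΔT = 2.48×30.8×(790−1080) = -22400 J.
Q = 0 for an adiabatic process, so W = −ΔU = 22400 J.
Net over both steps: W = -7870 J, Q = 17900 J, ΔU = 25800 J.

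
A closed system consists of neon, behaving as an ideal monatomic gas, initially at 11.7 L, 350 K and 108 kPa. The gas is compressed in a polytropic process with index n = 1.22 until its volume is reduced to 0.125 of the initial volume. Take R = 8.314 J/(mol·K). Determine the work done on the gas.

n = P₁V₁/(RT₁) = 108×11.7/(8.314×350) = 0.434 mol.
Polytropic n=1.22: T₂ = T₁(V₁/V₂)^(n−1) = 350×(8.00)^0.22 = 553 K; P₂ = P₁(V₁/V₂)^n = 1370 kPa.
W = (P₁V₁−P₂V₂)/(n−1) = (108×11.7−1370×1.46)/0.22 = -3330 J.
Work done on the gas = −W_by = 3330 J.

3330 J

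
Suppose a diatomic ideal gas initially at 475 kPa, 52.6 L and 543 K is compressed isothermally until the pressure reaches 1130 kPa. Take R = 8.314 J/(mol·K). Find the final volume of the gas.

22.1 L

Isothermal: T stays 543 K; PV = const ⇒ V₂ = 22.1 L, P₂ = 1130 kPa.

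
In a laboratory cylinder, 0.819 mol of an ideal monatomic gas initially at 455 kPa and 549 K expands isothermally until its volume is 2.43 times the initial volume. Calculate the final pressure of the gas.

187 kPa

V₁ = nRT₁/P₁ = 0.819×8.314×549/455 = 8.22 L.
Isothermal: T stays 549 K; PV = const ⇒ V₂ = 20.0 L, P₂ = 187 kPa.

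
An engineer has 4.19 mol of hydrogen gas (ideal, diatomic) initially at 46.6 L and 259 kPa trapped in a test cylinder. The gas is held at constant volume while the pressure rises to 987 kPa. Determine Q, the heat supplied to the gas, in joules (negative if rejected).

84800 J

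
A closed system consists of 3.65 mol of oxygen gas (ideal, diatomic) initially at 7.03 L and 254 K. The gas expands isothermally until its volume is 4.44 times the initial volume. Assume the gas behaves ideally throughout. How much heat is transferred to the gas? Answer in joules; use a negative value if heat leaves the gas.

11500 J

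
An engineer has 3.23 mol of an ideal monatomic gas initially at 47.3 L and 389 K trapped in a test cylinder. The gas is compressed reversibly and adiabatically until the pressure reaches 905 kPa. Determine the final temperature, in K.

684 K

P₁ = nRT₁/V₁ = 3.23×8.314×389/47.3 = 221 kPa.
Adiabatic: T₂/T₁ = (P₂/P₁)^((γ−1)/γ) ⇒ T₂ = 389×(4.10)^0.400 = 684 K; V₂ = 20.3 L.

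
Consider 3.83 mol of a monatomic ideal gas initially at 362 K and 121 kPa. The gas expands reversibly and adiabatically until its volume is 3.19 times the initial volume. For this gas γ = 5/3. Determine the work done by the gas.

9310 J

V₁ = nRT₁/P₁ = 3.83×8.314×362/121 = 95.3 L.
Adiabatic: TV^(γ−1) = const ⇒ T₂ = 362×(0.313)^0.667 = 167 K; PV^γ = const ⇒ P₂ = 17.5 kPa.
ΔU = nCvΔT = 3.83×12.5×(167−362) = -9310 J.
Q = 0 for an adiabatic process, so W = −ΔU = 9310 J.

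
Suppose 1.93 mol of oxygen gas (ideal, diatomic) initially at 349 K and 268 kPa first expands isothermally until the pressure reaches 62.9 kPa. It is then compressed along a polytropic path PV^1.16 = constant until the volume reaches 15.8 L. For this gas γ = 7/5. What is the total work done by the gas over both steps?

-3040 J

V₁ = nRT₁/P₁ = 1.93×8.314×349/268 = 20.9 L.
Step 1 — Isothermal: T stays 349 K; PV = const ⇒ V₂ = 89.0 L, P₂ = 62.9 kPa.
ΔU = 0 (ideal gas, T constant).
W = nRT ln(V₂/V₁) = 1.93×8.314×349×ln(4.26) = 8120 J.
Q = ΔU + W = 8120 J.
State after step 1: P = 62.9 kPa, V = 89.0 L, T = 349 K.
Step 2 — Polytropic n=1.16: T₂ = T₁(V₁/V₂)^(n−1) = 349×(5.63)^0.16 = 460 K; P₂ = P₁(V₁/V₂)^n = 467 kPa.
W = (P₁V₁−P₂V₂)/(n−1) = (62.9×89.0−467×15.8)/0.16 = -11200 J.
ΔU = nCvΔT = 1.93×20.8×(460−349) = 4460 J.
Q = ΔU + W = -6690 J.
Net over both steps: W = -3040 J, Q = 1420 J, ΔU = 4460 J.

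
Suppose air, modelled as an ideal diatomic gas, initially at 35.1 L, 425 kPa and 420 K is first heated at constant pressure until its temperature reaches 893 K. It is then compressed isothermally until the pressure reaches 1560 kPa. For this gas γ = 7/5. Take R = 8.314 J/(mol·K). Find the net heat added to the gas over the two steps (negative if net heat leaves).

n = P₁V₁/(RT₁) = 425×35.1/(8.314×420) = 4.27 mol.
Step 1 — Isobaric: P stays 425 kPa; V/T = const ⇒ T₂ = 893 K, V₂ = 74.6 L.
W = PΔV = 425×(74.6−35.1) kPa·L = 16800 J.
ΔU = nCvΔT = 4.27×20.8×(893−420) = 42000 J.
Q = ΔU + W = nCpΔT = 58800 J.
State after step 1: P = 425 kPa, V = 74.6 L, T = 893 K.
Step 2 — Isothermal: T stays 893 K; PV = const ⇒ V₂ = 20.3 L, P₂ = 1560 kPa.
ΔU = 0 (ideal gas, T constant).
W = nRT ln(V₂/V₁) = 4.27×8.314×893×ln(0.272) = -41200 J.
Q = ΔU + W = -41200 J.
Net over both steps: W = -24400 J, Q = 17600 J, ΔU = 42000 J.

17600 J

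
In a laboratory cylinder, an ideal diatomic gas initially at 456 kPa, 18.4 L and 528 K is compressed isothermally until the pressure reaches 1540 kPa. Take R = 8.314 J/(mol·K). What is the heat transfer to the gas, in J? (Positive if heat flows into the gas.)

n = P₁V₁/(RT₁) = 456×18.4/(8.314×528) = 1.91 mol.
Isothermal: T stays 528 K; PV = const ⇒ V₂ = 5.45 L, P₂ = 1540 kPa.
ΔU = 0 (ideal gas, T constant).
W = nRT ln(V₂/V₁) = 1.91×8.314×528×ln(0.296) = -10200 J.
Q = ΔU + W = -10200 J.

-10200 J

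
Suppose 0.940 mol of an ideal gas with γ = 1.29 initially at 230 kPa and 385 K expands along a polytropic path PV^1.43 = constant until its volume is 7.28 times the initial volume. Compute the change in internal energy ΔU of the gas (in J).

V₁ = nRT₁/P₁ = 0.940×8.314×385/230 = 13.1 L.
Polytropic n=1.43: T₂ = T₁(V₁/V₂)^(n−1) = 385×(0.137)^0.43 = 164 K; P₂ = P₁(V₁/V₂)^n = 13.5 kPa.
For an ideal gas ΔU = nCvΔT with Cv = R/(γ−1) = 28.7 J/(mol·K).
ΔU = 0.940×28.7×(164−385) = -5960 J.

-5960 J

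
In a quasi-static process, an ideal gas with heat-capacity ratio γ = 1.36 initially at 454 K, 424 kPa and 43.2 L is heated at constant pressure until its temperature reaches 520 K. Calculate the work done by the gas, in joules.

2660 J

n = P₁V₁/(RT₁) = 424×43.2/(8.314×454) = 4.85 mol.
Isobaric: P stays 424 kPa; V/T = const ⇒ T₂ = 520 K, V₂ = 49.5 L.
W = PΔV = 424×(49.5−43.2) kPa·L = 2660 J.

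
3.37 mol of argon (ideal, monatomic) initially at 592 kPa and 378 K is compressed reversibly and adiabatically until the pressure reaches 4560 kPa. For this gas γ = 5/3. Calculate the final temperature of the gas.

V₁ = nRT₁/P₁ = 3.37×8.314×378/592 = 17.9 L.
Adiabatic: T₂/T₁ = (P₂/P₁)^((γ−1)/γ) ⇒ T₂ = 378×(7.70)^0.400 = 855 K; V₂ = 5.26 L.

855 K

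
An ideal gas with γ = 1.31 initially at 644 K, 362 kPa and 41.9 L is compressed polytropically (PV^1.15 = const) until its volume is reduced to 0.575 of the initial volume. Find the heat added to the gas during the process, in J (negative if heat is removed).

-4520 J

n = P₁V₁/(RT₁) = 362×41.9/(8.314×644) = 2.83 mol.
Polytropic n=1.15: T₂ = T₁(V₁/V₂)^(n−1) = 644×(1.74)^0.15 = 700 K; P₂ = P₁(V₁/V₂)^n = 684 kPa.
W = (P₁V₁−P₂V₂)/(n−1) = (362×41.9−684×24.1)/0.15 = -8750 J.
ΔU = nCvΔT = 2.83×26.8×(700−644) = 4230 J.
Q = ΔU + W = -4520 J.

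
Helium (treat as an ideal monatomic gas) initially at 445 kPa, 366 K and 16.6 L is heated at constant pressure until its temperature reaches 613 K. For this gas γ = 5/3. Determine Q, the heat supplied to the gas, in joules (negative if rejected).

n = P₁V₁/(RT₁) = 445×16.6/(8.314×366) = 2.43 mol.
Isobaric: P stays 445 kPa; V/T = const ⇒ T₂ = 613 K, V₂ = 27.8 L.
W = PΔV = 445×(27.8−16.6) kPa·L = 4990 J.
ΔU = nCvΔT = 2.43×12.5×(613−366) = 7480 J.
Q = ΔU + W = nCpΔT = 12500 J.

12500 J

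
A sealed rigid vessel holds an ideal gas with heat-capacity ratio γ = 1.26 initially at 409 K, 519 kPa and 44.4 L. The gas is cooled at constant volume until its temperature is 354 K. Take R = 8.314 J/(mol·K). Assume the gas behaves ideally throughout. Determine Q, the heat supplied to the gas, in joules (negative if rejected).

n = P₁V₁/(RT₁) = 519×44.4/(8.314×409) = 6.78 mol.
Isochoric: V stays 44.4 L; P/T = const ⇒ T₂ = 354 K, P₂ = 449 kPa.
W = 0 (no volume change).
ΔU = nCvΔT = 6.78×32.0×(354−409) = -11900 J.
Q = ΔU = -11900 J.

-11900 J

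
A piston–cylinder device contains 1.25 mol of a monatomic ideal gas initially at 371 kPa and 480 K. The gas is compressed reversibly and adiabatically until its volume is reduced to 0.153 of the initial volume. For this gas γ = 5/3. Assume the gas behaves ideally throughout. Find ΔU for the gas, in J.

V₁ = nRT₁/P₁ = 1.25×8.314×480/371 = 13.4 L.
Adiabatic: TV^(γ−1) = const ⇒ T₂ = 480×(6.54)^0.667 = 1680 K; PV^γ = const ⇒ P₂ = 8480 kPa.
For an ideal gas ΔU = nCvΔT with Cv = (3/2)R = 12.5 J/(mol·K).
ΔU = 1.25×12.5×(1680−480) = 18700 J.

18700 J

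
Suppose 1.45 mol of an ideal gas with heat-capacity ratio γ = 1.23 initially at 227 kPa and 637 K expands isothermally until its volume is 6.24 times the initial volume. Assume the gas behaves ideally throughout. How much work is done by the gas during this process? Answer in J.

14100 J

V₁ = nRT₁/P₁ = 1.45×8.314×637/227 = 33.8 L.
Isothermal: T stays 637 K; PV = const ⇒ V₂ = 211 L, P₂ = 36.4 kPa.
W = nRT ln(V₂/V₁) = 1.45×8.314×637×ln(6.24) = 14100 J.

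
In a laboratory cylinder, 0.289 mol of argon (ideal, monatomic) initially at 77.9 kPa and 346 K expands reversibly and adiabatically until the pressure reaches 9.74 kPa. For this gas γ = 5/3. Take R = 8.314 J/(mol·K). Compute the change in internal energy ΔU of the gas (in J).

-704 J

V₁ = nRT₁/P₁ = 0.289×8.314×346/77.9 = 10.7 L.
Adiabatic: T₂/T₁ = (P₂/P₁)^((γ−1)/γ) ⇒ T₂ = 346×(0.125)^0.400 = 151 K; V₂ = 37.2 L.
For an ideal gas ΔU = nCvΔT with Cv = (3/2)R = 12.5 J/(mol·K).
ΔU = 0.289×12.5×(151−346) = -704 J.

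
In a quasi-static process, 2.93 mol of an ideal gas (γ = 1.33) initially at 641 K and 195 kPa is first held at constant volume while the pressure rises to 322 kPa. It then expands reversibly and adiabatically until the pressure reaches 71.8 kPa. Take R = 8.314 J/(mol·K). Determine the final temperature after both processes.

729 K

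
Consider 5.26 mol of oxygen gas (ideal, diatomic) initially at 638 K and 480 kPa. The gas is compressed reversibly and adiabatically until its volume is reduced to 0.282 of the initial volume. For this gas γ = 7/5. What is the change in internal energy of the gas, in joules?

V₁ = nRT₁/P₁ = 5.26×8.314×638/480 = 58.1 L.
Adiabatic: TV^(γ−1) = const ⇒ T₂ = 638×(3.55)^0.400 = 1060 K; PV^γ = const ⇒ P₂ = 2820 kPa.
For an ideal gas ΔU = nCvΔT with Cv = (5/2)R = 20.8 J/(mol·K).
ΔU = 5.26×20.8×(1060−638) = 46000 J.

46000 J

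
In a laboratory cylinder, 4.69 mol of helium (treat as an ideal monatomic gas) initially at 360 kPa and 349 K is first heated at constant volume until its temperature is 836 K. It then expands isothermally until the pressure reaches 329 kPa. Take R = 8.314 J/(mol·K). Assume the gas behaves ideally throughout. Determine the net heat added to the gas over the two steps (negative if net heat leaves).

59900 J

V₁ = nRT₁/P₁ = 4.69×8.314×349/360 = 37.8 L.
Step 1 — Isochoric: V stays 37.8 L; P/T = const ⇒ T₂ = 836 K, P₂ = 862 kPa.
W = 0 (no volume change).
ΔU = nCvΔT = 4.69×12.5×(836−349) = 28500 J.
Q = ΔU = 28500 J.
State after step 1: P = 862 kPa, V = 37.8 L, T = 836 K.
Step 2 — Isothermal: T stays 836 K; PV = const ⇒ V₂ = 99.1 L, P₂ = 329 kPa.
ΔU = 0 (ideal gas, T constant).
W = nRT ln(V₂/V₁) = 4.69×8.314×836×ln(2.62) = 31400 J.
Q = ΔU + W = 31400 J.
Net over both steps: W = 31400 J, Q = 59900 J, ΔU = 28500 J.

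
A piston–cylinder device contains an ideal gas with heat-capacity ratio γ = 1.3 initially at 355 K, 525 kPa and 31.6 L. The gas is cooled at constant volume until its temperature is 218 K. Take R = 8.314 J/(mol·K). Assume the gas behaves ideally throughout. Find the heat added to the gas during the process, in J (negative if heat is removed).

n = P₁V₁/(RT₁) = 525×31.6/(8.314×355) = 5.62 mol.
Isochoric: V stays 31.6 L; P/T = const ⇒ T₂ = 218 K, P₂ = 322 kPa.
W = 0 (no volume change).
ΔU = nCvΔT = 5.62×27.7×(218−355) = -21300 J.
Q = ΔU = -21300 J.

-21300 J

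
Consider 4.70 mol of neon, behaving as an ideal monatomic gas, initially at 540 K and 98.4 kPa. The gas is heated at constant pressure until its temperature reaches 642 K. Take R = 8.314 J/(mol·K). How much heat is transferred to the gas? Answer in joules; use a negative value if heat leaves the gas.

9960 J

V₁ = nRT₁/P₁ = 4.70×8.314×540/98.4 = 214 L.
Isobaric: P stays 98.4 kPa; V/T = const ⇒ T₂ = 642 K, V₂ = 255 L.
W = PΔV = 98.4×(255−214) kPa·L = 3990 J.
ΔU = nCvΔT = 4.70×12.5×(642−540) = 5980 J.
Q = ΔU + W = nCpΔT = 9960 J.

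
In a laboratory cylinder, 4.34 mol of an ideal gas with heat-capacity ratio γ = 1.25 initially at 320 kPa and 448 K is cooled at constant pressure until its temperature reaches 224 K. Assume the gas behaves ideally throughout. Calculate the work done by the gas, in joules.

V₁ = nRT₁/P₁ = 4.34×8.314×448/320 = 50.5 L.
Isobaric: P stays 320 kPa; V/T = const ⇒ T₂ = 224 K, V₂ = 25.3 L.
W = PΔV = 320×(25.3−50.5) kPa·L = -8080 J.

-8080 J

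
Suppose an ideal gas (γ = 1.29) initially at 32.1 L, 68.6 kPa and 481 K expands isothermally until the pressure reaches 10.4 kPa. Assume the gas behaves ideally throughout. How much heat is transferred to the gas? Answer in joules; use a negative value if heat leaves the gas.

4150 J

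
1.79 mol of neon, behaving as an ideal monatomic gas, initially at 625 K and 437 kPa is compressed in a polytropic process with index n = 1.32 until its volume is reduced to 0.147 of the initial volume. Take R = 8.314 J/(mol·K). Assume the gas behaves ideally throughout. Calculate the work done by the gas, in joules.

V₁ = nRT₁/P₁ = 1.79×8.314×625/437 = 21.3 L.
Polytropic n=1.32: T₂ = T₁(V₁/V₂)^(n−1) = 625×(6.80)^0.32 = 1150 K; P₂ = P₁(V₁/V₂)^n = 5490 kPa.
W = (P₁V₁−P₂V₂)/(n−1) = (437×21.3−5490×3.13)/0.32 = -24600 J.

-24600 J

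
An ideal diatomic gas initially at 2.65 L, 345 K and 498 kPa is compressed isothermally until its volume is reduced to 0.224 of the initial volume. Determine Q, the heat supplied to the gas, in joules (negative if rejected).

n = P₁V₁/(RT₁) = 498×2.65/(8.314×345) = 0.460 mol.
Isothermal: T stays 345 K; PV = const ⇒ V₂ = 0.594 L, P₂ = 2220 kPa.
ΔU = 0 (ideal gas, T constant).
W = nRT ln(V₂/V₁) = 0.460×8.314×345×ln(0.224) = -1970 J.
Q = ΔU + W = -1970 J.

-1970 J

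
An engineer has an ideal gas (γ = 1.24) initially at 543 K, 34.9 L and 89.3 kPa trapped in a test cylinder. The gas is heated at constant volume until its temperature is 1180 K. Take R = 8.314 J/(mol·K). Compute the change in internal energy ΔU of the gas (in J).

n = P₁V₁/(RT₁) = 89.3×34.9/(8.314×543) = 0.690 mol.
Isochoric: V stays 34.9 L; P/T = const ⇒ T₂ = 1180 K, P₂ = 194 kPa.
For an ideal gas ΔU = nCvΔT with Cv = R/(γ−1) = 34.6 J/(mol·K).
ΔU = 0.690×34.6×(1180−543) = 15200 J.

15200 J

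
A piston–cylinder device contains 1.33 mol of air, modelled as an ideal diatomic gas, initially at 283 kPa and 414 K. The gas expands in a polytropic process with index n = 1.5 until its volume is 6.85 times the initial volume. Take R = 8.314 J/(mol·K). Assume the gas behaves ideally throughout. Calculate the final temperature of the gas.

158 K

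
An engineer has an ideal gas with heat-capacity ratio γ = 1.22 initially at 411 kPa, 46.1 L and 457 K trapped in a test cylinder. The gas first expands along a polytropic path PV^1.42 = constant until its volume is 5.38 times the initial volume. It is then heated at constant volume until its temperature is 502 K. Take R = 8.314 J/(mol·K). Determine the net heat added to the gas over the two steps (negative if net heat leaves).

n = P₁V₁/(RT₁) = 411×46.1/(8.314×457) = 4.99 mol.
Step 1 — Polytropic n=1.42: T₂ = T₁(V₁/V₂)^(n−1) = 457×(0.186)^0.42 = 225 K; P₂ = P₁(V₁/V₂)^n = 37.7 kPa.
W = (P₁V₁−P₂V₂)/(n−1) = (411×46.1−37.7×248)/0.42 = 22900 J.
ΔU = nCvΔT = 4.99×37.8×(225−457) = -43600 J.
Q = ΔU + W = -20800 J.
State after step 1: P = 37.7 kPa, V = 248 L, T = 225 K.
Step 2 — Isochoric: V stays 248 L; P/T = const ⇒ T₂ = 502 K, P₂ = 83.9 kPa.
W = 0 (no volume change).
ΔU = nCvΔT = 4.99×37.8×(502−225) = 52100 J.
Q = ΔU = 52100 J.
Net over both steps: W = 22900 J, Q = 31300 J, ΔU = 8480 J.

31300 J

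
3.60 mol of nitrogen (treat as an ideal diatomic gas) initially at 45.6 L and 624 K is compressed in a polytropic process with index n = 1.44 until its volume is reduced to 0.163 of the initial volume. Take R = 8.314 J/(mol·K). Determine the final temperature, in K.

1390 K

P₁ = nRT₁/V₁ = 3.60×8.314×624/45.6 = 410 kPa.
Polytropic n=1.44: T₂ = T₁(V₁/V₂)^(n−1) = 624×(6.13)^0.44 = 1390 K; P₂ = P₁(V₁/V₂)^n = 5580 kPa.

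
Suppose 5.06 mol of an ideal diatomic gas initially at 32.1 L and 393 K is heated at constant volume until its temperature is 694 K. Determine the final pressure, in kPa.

910 kPa

P₁ = nRT₁/V₁ = 5.06×8.314×393/32.1 = 515 kPa.
Isochoric: V stays 32.1 L; P/T = const ⇒ T₂ = 694 K, P₂ = 910 kPa.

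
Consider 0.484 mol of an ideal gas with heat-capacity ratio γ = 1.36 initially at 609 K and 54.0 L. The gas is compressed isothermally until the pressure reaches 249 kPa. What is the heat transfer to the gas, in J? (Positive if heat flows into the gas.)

-4170 J

P₁ = nRT₁/V₁ = 0.484×8.314×609/54.0 = 45.4 kPa.
Isothermal: T stays 609 K; PV = const ⇒ V₂ = 9.84 L, P₂ = 249 kPa.
ΔU = 0 (ideal gas, T constant).
W = nRT ln(V₂/V₁) = 0.484×8.314×609×ln(0.182) = -4170 J.
Q = ΔU + W = -4170 J.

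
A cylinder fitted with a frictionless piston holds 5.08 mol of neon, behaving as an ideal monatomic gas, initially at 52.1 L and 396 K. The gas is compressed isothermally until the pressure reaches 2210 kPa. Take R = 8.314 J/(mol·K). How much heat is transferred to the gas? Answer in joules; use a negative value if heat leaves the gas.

P₁ = nRT₁/V₁ = 5.08×8.314×396/52.1 = 321 kPa.
Isothermal: T stays 396 K; PV = const ⇒ V₂ = 7.57 L, P₂ = 2210 kPa.
ΔU = 0 (ideal gas, T constant).
W = nRT ln(V₂/V₁) = 5.08×8.314×396×ln(0.145) = -32300 J.
Q = ΔU + W = -32300 J.

-32300 J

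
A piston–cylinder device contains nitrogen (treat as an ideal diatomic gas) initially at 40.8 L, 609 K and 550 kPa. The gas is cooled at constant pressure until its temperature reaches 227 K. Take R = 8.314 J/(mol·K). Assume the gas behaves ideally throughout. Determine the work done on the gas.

14100 J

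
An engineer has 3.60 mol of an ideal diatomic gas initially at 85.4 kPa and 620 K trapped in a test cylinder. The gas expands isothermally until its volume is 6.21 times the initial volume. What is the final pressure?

V₁ = nRT₁/P₁ = 3.60×8.314×620/85.4 = 217 L.
Isothermal: T stays 620 K; PV = const ⇒ V₂ = 1350 L, P₂ = 13.8 kPa.

13.8 kPa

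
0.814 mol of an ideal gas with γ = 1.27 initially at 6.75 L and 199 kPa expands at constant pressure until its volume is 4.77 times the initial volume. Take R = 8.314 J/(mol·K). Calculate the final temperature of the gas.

947 K

T₁ = P₁V₁/(nR) = 199×6.75/(0.814×8.314) = 198 K.
Isobaric: P stays 199 kPa; V/T = const ⇒ T₂ = 947 K, V₂ = 32.2 L.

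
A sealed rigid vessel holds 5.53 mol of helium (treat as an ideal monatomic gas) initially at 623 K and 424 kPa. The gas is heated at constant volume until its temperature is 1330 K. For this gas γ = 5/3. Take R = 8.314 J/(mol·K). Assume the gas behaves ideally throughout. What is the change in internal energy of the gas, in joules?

V₁ = nRT₁/P₁ = 5.53×8.314×623/424 = 67.6 L.
Isochoric: V stays 67.6 L; P/T = const ⇒ T₂ = 1330 K, P₂ = 905 kPa.
For an ideal gas ΔU = nCvΔT with Cv = (3/2)R = 12.5 J/(mol·K).
ΔU = 5.53×12.5×(1330−623) = 48800 J.

48800 J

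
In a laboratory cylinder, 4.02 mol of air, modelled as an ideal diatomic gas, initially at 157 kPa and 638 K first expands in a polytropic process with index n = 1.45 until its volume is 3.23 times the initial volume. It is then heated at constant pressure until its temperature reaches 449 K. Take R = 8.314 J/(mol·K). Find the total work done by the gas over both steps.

21900 J

V₁ = nRT₁/P₁ = 4.02×8.314×638/157 = 136 L.
Step 1 — Polytropic n=1.45: T₂ = T₁(V₁/V₂)^(n−1) = 638×(0.310)^0.45 = 376 K; P₂ = P₁(V₁/V₂)^n = 28.7 kPa.
W = (P₁V₁−P₂V₂)/(n−1) = (157×136−28.7×439)/0.45 = 19400 J.
ΔU = nCvΔT = 4.02×20.8×(376−638) = -21900 J.
Q = ΔU + W = -2430 J.
State after step 1: P = 28.7 kPa, V = 439 L, T = 376 K.
Step 2 — Isobaric: P stays 28.7 kPa; V/T = const ⇒ T₂ = 449 K, V₂ = 523 L.
W = PΔV = 28.7×(523−439) kPa·L = 2430 J.
ΔU = nCvΔT = 4.02×20.8×(449−376) = 6060 J.
Q = ΔU + W = nCpΔT = 8490 J.
Net over both steps: W = 21900 J, Q = 6060 J, ΔU = -15800 J.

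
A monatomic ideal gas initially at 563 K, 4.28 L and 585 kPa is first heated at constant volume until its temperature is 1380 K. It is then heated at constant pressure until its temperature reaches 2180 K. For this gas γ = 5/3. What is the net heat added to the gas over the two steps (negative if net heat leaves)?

n = P₁V₁/(RT₁) = 585×4.28/(8.314×563) = 0.535 mol.
Step 1 — Isochoric: V stays 4.28 L; P/T = const ⇒ T₂ = 1380 K, P₂ = 1430 kPa.
W = 0 (no volume change).
ΔU = nCvΔT = 0.535×12.5×(1380−563) = 5450 J.
Q = ΔU = 5450 J.
State after step 1: P = 1430 kPa, V = 4.28 L, T = 1380 K.
Step 2 — Isobaric: P stays 1430 kPa; V/T = const ⇒ T₂ = 2180 K, V₂ = 6.76 L.
W = PΔV = 1430×(6.76−4.28) kPa·L = 3560 J.
ΔU = nCvΔT = 0.535×12.5×(2180−1380) = 5340 J.
Q = ΔU + W = nCpΔT = 8890 J.
Net over both steps: W = 3560 J, Q = 14300 J, ΔU = 10800 J.

14300 J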